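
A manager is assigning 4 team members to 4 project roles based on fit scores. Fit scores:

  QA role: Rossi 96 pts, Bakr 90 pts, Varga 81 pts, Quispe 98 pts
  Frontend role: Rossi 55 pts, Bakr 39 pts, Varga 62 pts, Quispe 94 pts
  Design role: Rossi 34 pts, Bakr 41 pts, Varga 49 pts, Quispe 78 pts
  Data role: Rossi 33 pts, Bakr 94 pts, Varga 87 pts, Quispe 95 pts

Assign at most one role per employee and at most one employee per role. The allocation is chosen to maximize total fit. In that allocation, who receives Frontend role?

Optimal: Rossi→QA role (96 pts), Bakr→Data role (94 pts), Varga→Design role (49 pts), Quispe→Frontend role (94 pts) — total 96+94+49+94 = 333 pts.
Next-best assignment: Rossi→QA role, Bakr→Data role, Varga→Frontend role, Quispe→Design role = 330 pts.
Checked against all permutations: 333 pts is optimal.
Quispe's own top role is QA role (98 pts), but forcing Quispe→QA role and reassigning the rest optimally gives only 296 pts — worse by 37.

Quispe receives Frontend role.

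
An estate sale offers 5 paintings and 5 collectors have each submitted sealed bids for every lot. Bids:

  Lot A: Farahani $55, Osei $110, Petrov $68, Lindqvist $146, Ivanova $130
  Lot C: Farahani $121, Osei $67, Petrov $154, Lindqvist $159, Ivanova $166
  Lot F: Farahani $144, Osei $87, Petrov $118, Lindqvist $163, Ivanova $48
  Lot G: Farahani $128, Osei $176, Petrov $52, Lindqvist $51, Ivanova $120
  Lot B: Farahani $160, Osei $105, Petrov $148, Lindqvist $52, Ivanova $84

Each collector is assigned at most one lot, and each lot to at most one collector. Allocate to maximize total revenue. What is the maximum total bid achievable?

Optimal: Farahani→Lot B ($160), Osei→Lot G ($176), Petrov→Lot C ($154), Lindqvist→Lot F ($163), Ivanova→Lot A ($130) — total 160+176+154+163+130 = $783.
Max-entry greedy (repeatedly take the single best remaining cell) gives $733, worse by 50.
Next-best assignment: Farahani→Lot F, Osei→Lot G, Petrov→Lot B, Lindqvist→Lot A, Ivanova→Lot C = $780.

Max total: $783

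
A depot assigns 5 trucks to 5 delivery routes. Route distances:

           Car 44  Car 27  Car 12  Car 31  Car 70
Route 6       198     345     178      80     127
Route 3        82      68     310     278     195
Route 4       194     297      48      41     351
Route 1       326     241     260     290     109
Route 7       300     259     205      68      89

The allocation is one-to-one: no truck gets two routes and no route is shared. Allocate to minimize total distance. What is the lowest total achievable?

Min total: 491 km

Optimal: Car 44→Route 6 (198 km), Car 27→Route 3 (68 km), Car 12→Route 4 (48 km), Car 31→Route 7 (68 km), Car 70→Route 1 (109 km) — total 198+68+48+68+109 = 491 km.
Column-greedy (each route in turn goes to its cheapest remaining truck) gives 605 km, worse by 114.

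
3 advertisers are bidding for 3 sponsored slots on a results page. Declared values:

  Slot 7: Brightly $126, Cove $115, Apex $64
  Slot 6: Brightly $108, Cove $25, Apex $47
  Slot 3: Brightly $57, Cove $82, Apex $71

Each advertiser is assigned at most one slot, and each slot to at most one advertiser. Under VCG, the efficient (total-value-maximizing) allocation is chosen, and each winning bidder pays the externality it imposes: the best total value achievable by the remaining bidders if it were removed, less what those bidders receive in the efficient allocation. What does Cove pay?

Cove pays $18.

Efficient allocation: Brightly→Slot 6 ($108), Cove→Slot 7 ($115), Apex→Slot 3 ($71); total welfare W = $294.
Cove receives Slot 7 at value $115, so the others get W − 115 = $179.
Without Cove: best allocation of the remaining 2 bidders over all 3 slots is Brightly→Slot 7 ($126), Apex→Slot 3 ($71), total $197.
VCG payment = (others' best without Cove) − (others' welfare with Cove) = 197 − 179 = $18.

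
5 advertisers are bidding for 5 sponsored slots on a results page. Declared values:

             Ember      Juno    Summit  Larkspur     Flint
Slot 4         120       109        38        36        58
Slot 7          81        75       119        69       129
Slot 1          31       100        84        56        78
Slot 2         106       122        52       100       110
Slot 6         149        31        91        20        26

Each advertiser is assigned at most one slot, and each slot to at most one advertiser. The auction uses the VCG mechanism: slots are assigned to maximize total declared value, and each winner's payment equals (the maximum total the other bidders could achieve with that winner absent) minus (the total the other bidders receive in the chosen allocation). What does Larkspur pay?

Larkspur pays $16.

Efficient allocation: Ember→Slot 6 ($149), Juno→Slot 4 ($109), Summit→Slot 1 ($84), Larkspur→Slot 2 ($100), Flint→Slot 7 ($129); total welfare W = $571.
Larkspur receives Slot 2 at value $100, so the others get W − 100 = $471.
Without Larkspur: best allocation of the remaining 4 bidders over all 5 slots is Ember→Slot 6 ($149), Juno→Slot 4 ($109), Summit→Slot 7 ($119), Flint→Slot 2 ($110), total $487.
VCG payment = (others' best without Larkspur) − (others' welfare with Larkspur) = 487 − 471 = $16.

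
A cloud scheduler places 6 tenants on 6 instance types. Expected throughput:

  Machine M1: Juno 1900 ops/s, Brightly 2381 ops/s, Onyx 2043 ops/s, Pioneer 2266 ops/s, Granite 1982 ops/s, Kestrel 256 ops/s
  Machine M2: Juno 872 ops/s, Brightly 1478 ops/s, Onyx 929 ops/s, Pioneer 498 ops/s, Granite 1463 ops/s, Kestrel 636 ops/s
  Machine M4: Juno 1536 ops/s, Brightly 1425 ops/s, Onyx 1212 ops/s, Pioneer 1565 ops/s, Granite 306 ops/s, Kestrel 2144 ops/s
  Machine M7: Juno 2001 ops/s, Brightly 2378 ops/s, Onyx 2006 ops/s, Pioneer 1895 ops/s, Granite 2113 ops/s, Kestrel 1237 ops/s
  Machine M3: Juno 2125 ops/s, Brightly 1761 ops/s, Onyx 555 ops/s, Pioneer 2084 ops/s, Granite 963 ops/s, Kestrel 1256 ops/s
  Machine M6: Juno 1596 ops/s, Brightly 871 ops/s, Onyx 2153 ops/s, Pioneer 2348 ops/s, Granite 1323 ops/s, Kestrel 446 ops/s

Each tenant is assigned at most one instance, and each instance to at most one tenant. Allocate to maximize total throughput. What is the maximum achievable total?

Maximum total: 12529 ops/s

This is the linear assignment problem.
Optimal: Juno→Machine M3 (2125 ops/s), Brightly→Machine M7 (2378 ops/s), Onyx→Machine M6 (2153 ops/s), Pioneer→Machine M1 (2266 ops/s), Granite→Machine M2 (1463 ops/s), Kestrel→Machine M4 (2144 ops/s) — total 2125+2378+2153+2266+1463+2144 = 12529 ops/s.
Swapping Kestrel↔Brightly (Kestrel→Machine M7 1237 ops/s, Brightly→Machine M4 1425 ops/s) loses 1860.
Every other assignment is strictly worse.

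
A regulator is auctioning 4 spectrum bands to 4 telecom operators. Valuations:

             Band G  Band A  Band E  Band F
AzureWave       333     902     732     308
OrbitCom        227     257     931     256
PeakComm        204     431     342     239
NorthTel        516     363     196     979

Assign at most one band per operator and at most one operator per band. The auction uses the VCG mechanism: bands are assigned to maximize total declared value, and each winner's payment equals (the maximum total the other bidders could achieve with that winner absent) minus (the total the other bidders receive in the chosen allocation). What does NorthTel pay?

NorthTel pays $35M.

Efficient allocation: AzureWave→Band A ($902M), OrbitCom→Band E ($931M), PeakComm→Band G ($204M), NorthTel→Band F ($979M); total welfare W = $3016M.
NorthTel receives Band F at value $979M, so the others get W − 979 = $2037M.
Without NorthTel: best allocation of the remaining 3 bidders over all 4 bands is AzureWave→Band A ($902M), OrbitCom→Band E ($931M), PeakComm→Band F ($239M), total $2072M.
VCG payment = (others' best without NorthTel) − (others' welfare with NorthTel) = 2072 − 2037 = $35M.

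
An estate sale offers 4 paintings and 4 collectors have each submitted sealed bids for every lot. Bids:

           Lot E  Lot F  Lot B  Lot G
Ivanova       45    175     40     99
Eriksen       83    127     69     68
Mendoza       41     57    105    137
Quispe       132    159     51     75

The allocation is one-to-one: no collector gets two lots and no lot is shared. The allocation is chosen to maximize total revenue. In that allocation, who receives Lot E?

Quispe receives Lot E.

Optimal: Ivanova→Lot F ($175), Eriksen→Lot B ($69), Mendoza→Lot G ($137), Quispe→Lot E ($132) — total 175+69+137+132 = $513.
Column-greedy (each lot in turn goes to its best remaining collector) gives $480, worse by 33.
Swapping Mendoza↔Eriksen (Mendoza→Lot B $105, Eriksen→Lot G $68) loses 33.
Every other assignment is strictly worse.
Quispe's own top lot is Lot F ($159), but forcing Quispe→Lot F and reassigning the rest optimally gives only $446 — worse by 67.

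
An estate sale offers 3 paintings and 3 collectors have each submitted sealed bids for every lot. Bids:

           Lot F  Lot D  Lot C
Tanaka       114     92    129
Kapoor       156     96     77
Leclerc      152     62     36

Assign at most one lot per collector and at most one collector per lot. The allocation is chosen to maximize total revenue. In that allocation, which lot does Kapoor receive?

This is a one-to-one assignment (maximum-weight bipartite matching).
Optimal: Tanaka→Lot C ($129), Kapoor→Lot D ($96), Leclerc→Lot F ($152) — total 129+96+152 = $377.
Max-entry greedy (repeatedly take the single best remaining cell) gives $347, worse by 30.
Kapoor's own top lot is Lot F ($156), but forcing Kapoor→Lot F and reassigning the rest optimally gives only $347 — worse by 30.

Kapoor receives Lot D.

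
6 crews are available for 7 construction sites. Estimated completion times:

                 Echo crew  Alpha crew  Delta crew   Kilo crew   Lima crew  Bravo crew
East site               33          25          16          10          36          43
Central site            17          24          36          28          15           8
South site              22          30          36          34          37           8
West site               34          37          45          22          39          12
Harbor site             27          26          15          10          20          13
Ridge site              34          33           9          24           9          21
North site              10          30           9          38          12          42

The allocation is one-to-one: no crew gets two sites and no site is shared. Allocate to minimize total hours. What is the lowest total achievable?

This is a one-to-one assignment (minimum-cost bipartite matching).
Optimal: Echo crew→North site (10 hours), Alpha crew→Central site (24 hours), Delta crew→Harbor site (15 hours), Kilo crew→East site (10 hours), Lima crew→Ridge site (9 hours), Bravo crew→South site (8 hours) — total 10+24+15+10+9+8 = 76 hours.
Next-best assignment: Echo crew→North site, Alpha crew→East site, Delta crew→Ridge site, Kilo crew→Harbor site, Lima crew→Central site, Bravo crew→South site = 77 hours.
Swapping Alpha crew↔Kilo crew (Alpha crew→East site 25 hours, Kilo crew→Central site 28 hours) adds 19.
Every other assignment is strictly worse.

Min total: 76 hours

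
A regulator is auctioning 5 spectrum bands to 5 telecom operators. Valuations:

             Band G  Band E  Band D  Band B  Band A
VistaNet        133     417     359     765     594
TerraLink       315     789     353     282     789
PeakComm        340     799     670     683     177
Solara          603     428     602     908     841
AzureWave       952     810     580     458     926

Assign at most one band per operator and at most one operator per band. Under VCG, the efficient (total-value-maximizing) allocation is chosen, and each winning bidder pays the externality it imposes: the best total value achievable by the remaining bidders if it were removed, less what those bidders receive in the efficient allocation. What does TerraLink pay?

TerraLink pays $129M.

Efficient allocation: VistaNet→Band B ($765M), TerraLink→Band E ($789M), PeakComm→Band D ($670M), Solara→Band A ($841M), AzureWave→Band G ($952M); total welfare W = $4017M.
TerraLink receives Band E at value $789M, so the others get W − 789 = $3228M.
Without TerraLink: best allocation of the remaining 4 bidders over all 5 bands is VistaNet→Band B ($765M), PeakComm→Band E ($799M), Solara→Band A ($841M), AzureWave→Band G ($952M), total $3357M.
VCG payment = (others' best without TerraLink) − (others' welfare with TerraLink) = 3357 − 3228 = $129M.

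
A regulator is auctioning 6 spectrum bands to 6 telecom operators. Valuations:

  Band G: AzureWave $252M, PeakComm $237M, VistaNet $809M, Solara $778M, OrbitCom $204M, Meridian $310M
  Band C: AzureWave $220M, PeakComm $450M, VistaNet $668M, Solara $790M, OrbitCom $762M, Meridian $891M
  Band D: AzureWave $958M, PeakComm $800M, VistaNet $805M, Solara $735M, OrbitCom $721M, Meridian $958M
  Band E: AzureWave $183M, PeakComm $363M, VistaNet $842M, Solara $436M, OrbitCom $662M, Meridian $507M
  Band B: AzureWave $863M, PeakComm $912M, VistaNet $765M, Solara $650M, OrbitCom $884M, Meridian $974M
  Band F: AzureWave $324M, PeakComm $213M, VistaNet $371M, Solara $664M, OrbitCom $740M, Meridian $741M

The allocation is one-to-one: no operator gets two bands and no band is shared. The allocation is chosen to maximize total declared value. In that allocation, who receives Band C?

This is a one-to-one assignment (maximum-weight bipartite matching).
Optimal: AzureWave→Band D ($958M), PeakComm→Band B ($912M), VistaNet→Band E ($842M), Solara→Band G ($778M), OrbitCom→Band F ($740M), Meridian→Band C ($891M) — total 958+912+842+778+740+891 = $5121M.
Next-best assignment: AzureWave→Band D, PeakComm→Band B, VistaNet→Band E, Solara→Band G, OrbitCom→Band C, Meridian→Band F = $4993M.
Swapping AzureWave↔OrbitCom (AzureWave→Band F $324M, OrbitCom→Band D $721M) loses 653.
Checked against all permutations: $5121M is optimal.
Meridian's own top band is Band B ($974M), but forcing Meridian→Band B and reassigning the rest optimally gives only $4742M — worse by 379.

Meridian receives Band C.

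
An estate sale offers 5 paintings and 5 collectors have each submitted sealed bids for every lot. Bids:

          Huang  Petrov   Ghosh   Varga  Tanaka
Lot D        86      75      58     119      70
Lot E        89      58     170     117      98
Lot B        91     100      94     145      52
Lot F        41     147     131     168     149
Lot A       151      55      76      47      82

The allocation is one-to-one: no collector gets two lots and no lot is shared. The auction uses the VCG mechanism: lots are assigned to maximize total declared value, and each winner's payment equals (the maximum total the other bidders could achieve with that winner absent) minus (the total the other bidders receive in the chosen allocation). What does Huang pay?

Huang pays $5.

Efficient allocation: Huang→Lot A ($151), Petrov→Lot D ($75), Ghosh→Lot E ($170), Varga→Lot B ($145), Tanaka→Lot F ($149); total welfare W = $690.
Huang receives Lot A at value $151, so the others get W − 151 = $539.
Without Huang: best allocation of the remaining 4 bidders over all 5 lots is Petrov→Lot F ($147), Ghosh→Lot E ($170), Varga→Lot B ($145), Tanaka→Lot A ($82), total $544.
VCG payment = (others' best without Huang) − (others' welfare with Huang) = 544 − 539 = $5.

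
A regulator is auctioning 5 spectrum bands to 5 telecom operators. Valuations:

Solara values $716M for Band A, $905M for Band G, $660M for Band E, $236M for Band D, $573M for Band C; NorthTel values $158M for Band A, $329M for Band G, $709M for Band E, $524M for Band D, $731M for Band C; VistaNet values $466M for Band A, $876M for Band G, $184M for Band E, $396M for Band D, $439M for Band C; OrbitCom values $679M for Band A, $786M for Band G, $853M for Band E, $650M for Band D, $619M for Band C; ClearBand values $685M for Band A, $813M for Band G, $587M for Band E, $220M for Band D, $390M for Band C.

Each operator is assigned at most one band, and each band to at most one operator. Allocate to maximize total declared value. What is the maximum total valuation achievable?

Max total: $3602M

Optimal: Solara→Band E ($660M), NorthTel→Band C ($731M), VistaNet→Band G ($876M), OrbitCom→Band D ($650M), ClearBand→Band A ($685M) — total 660+731+876+650+685 = $3602M.
Max-entry greedy (repeatedly take the single best remaining cell) gives $3570M, worse by 32.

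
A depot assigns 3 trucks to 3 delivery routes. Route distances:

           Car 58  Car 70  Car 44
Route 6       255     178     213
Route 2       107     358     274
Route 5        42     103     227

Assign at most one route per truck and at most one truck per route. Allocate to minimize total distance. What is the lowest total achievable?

Minimum total: 423 km

Optimal: Car 58→Route 2 (107 km), Car 70→Route 5 (103 km), Car 44→Route 6 (213 km) — total 107+103+213 = 423 km.
Min-entry greedy (repeatedly take the single cheapest remaining cell) gives 494 km, worse by 71.
Swapping Car 58↔Car 70 (Car 58→Route 5 42 km, Car 70→Route 2 358 km) adds 190.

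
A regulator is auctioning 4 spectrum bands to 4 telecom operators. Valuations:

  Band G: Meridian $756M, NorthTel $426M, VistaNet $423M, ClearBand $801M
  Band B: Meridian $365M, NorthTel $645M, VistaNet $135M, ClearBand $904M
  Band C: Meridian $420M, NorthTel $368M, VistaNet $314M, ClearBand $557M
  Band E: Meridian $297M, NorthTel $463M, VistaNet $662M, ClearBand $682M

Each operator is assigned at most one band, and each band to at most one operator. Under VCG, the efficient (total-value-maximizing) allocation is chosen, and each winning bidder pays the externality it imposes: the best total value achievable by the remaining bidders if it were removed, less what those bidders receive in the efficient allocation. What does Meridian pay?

Efficient allocation: Meridian→Band G ($756M), NorthTel→Band C ($368M), VistaNet→Band E ($662M), ClearBand→Band B ($904M); total welfare W = $2690M.
Meridian receives Band G at value $756M, so the others get W − 756 = $1934M.
Without Meridian: best allocation of the remaining 3 bidders over all 4 bands is NorthTel→Band B ($645M), VistaNet→Band E ($662M), ClearBand→Band G ($801M), total $2108M.
VCG payment = (others' best without Meridian) − (others' welfare with Meridian) = 2108 − 1934 = $174M.

Meridian pays $174M.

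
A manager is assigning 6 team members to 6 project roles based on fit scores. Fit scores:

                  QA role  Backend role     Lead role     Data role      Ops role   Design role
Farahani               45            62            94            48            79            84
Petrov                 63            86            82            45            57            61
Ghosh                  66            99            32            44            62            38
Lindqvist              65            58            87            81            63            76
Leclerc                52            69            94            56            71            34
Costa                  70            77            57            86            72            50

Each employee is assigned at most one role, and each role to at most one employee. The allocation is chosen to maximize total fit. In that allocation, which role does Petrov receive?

Optimal: Farahani→Ops role (79 pts), Petrov→QA role (63 pts), Ghosh→Backend role (99 pts), Lindqvist→Design role (76 pts), Leclerc→Lead role (94 pts), Costa→Data role (86 pts) — total 79+63+99+76+94+86 = 497 pts.
Max-entry greedy (repeatedly take the single best remaining cell) gives 489 pts, worse by 8.
Next-best assignment: Farahani→Design role, Petrov→QA role, Ghosh→Backend role, Lindqvist→Data role, Leclerc→Lead role, Costa→Ops role = 493 pts.
Checked against all permutations: 497 pts is optimal.
Petrov's own top role is Backend role (86 pts), but forcing Petrov→Backend role and reassigning the rest optimally gives only 487 pts — worse by 10.

Petrov receives QA role.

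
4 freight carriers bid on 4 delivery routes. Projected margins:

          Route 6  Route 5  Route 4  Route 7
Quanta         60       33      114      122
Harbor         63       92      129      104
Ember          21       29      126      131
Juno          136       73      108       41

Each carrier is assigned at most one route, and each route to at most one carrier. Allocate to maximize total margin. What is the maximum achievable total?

Optimal: Quanta→Route 7 ($122k), Harbor→Route 5 ($92k), Ember→Route 4 ($126k), Juno→Route 6 ($136k) — total 122+92+126+136 = $476k.
Swapping Quanta↔Ember (Quanta→Route 4 $114k, Ember→Route 7 $131k) loses 3.

Max total: $476k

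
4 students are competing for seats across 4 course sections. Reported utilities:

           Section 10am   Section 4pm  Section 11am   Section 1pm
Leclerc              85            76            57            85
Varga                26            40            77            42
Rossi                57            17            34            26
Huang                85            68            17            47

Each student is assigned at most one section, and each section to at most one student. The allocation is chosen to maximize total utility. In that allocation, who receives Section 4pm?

Huang receives Section 4pm.

This is a one-to-one assignment (maximum-weight bipartite matching).
Optimal: Leclerc→Section 1pm (85 points), Varga→Section 11am (77 points), Rossi→Section 10am (57 points), Huang→Section 4pm (68 points) — total 85+77+57+68 = 287 points.
Next-best assignment: Leclerc→Section 4pm, Varga→Section 11am, Rossi→Section 1pm, Huang→Section 10am = 264 points.
Swapping Rossi↔Leclerc (Rossi→Section 1pm 26 points, Leclerc→Section 10am 85 points) loses 31.
Huang's own top section is Section 10am (85 points), but forcing Huang→Section 10am and reassigning the rest optimally gives only 264 points — worse by 23.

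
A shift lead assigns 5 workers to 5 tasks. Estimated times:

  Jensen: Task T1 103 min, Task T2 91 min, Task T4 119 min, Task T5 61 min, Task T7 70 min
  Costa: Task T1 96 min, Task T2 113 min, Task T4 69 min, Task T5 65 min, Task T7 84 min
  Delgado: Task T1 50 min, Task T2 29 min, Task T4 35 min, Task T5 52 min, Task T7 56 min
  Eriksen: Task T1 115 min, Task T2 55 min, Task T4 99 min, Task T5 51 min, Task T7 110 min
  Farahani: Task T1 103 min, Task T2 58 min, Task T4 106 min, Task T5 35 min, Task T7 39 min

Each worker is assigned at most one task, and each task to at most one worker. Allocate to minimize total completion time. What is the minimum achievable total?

Min total: 274 min

Optimal: Jensen→Task T5 (61 min), Costa→Task T4 (69 min), Delgado→Task T1 (50 min), Eriksen→Task T2 (55 min), Farahani→Task T7 (39 min) — total 61+69+50+55+39 = 274 min.
Column-greedy (each task in turn goes to its cheapest remaining worker) gives 279 min, worse by 5.
Next-best assignment: Jensen→Task T7, Costa→Task T4, Delgado→Task T1, Eriksen→Task T2, Farahani→Task T5 = 279 min.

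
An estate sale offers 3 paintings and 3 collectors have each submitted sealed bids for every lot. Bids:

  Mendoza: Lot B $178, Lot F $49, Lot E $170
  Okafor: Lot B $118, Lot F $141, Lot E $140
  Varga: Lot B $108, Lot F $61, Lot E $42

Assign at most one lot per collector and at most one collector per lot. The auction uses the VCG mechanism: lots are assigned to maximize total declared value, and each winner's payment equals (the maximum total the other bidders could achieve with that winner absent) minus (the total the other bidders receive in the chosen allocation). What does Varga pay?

Efficient allocation: Mendoza→Lot E ($170), Okafor→Lot F ($141), Varga→Lot B ($108); total welfare W = $419.
Varga receives Lot B at value $108, so the others get W − 108 = $311.
Without Varga: best allocation of the remaining 2 bidders over all 3 lots is Mendoza→Lot B ($178), Okafor→Lot F ($141), total $319.
VCG payment = (others' best without Varga) − (others' welfare with Varga) = 319 − 311 = $8.

Varga pays $8.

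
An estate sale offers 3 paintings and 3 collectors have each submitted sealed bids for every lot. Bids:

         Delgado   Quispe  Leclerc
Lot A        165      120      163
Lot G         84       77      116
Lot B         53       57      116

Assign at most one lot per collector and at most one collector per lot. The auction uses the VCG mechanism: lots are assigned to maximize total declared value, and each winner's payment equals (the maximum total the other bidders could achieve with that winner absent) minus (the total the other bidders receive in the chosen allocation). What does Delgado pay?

Efficient allocation: Delgado→Lot A ($165), Quispe→Lot G ($77), Leclerc→Lot B ($116); total welfare W = $358.
Delgado receives Lot A at value $165, so the others get W − 165 = $193.
Without Delgado: best allocation of the remaining 2 bidders over all 3 lots is Quispe→Lot G ($77), Leclerc→Lot A ($163), total $240.
VCG payment = (others' best without Delgado) − (others' welfare with Delgado) = 240 − 193 = $47.

Delgado pays $47.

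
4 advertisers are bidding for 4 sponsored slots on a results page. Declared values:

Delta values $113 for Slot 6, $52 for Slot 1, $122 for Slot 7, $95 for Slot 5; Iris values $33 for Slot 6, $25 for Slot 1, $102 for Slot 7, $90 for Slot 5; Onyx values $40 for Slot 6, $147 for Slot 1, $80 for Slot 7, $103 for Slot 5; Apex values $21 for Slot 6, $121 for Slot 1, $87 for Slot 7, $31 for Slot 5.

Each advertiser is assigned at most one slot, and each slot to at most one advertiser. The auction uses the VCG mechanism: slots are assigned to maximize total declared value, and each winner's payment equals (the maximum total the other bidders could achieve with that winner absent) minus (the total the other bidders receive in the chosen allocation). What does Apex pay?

Efficient allocation: Delta→Slot 6 ($113), Iris→Slot 7 ($102), Onyx→Slot 5 ($103), Apex→Slot 1 ($121); total welfare W = $439.
Apex receives Slot 1 at value $121, so the others get W − 121 = $318.
Without Apex: best allocation of the remaining 3 bidders over all 4 slots is Delta→Slot 6 ($113), Iris→Slot 7 ($102), Onyx→Slot 1 ($147), total $362.
VCG payment = (others' best without Apex) − (others' welfare with Apex) = 362 − 318 = $44.

Apex pays $44.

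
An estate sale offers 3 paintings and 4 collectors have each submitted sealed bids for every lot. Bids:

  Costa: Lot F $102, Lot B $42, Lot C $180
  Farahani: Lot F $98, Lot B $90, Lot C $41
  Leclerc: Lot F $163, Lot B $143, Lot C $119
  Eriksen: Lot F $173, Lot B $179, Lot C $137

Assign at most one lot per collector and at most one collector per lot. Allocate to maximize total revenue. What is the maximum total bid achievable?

Optimal: Leclerc→Lot F ($163), Eriksen→Lot B ($179), Costa→Lot C ($180) — total 163+179+180 = $522.
Column-greedy (each lot in turn goes to its best remaining collector) gives $496, worse by 26.

Maximum total: $522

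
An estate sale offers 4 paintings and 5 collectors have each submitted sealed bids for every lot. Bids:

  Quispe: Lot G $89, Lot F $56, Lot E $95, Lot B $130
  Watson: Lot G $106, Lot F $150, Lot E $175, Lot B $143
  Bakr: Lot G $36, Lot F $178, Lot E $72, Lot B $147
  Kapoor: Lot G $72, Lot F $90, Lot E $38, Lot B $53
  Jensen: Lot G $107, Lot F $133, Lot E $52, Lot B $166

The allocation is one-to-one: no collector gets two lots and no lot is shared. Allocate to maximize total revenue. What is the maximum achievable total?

Optimal: Quispe→Lot G ($89), Bakr→Lot F ($178), Watson→Lot E ($175), Jensen→Lot B ($166) — total 89+178+175+166 = $608.

Maximum total: $608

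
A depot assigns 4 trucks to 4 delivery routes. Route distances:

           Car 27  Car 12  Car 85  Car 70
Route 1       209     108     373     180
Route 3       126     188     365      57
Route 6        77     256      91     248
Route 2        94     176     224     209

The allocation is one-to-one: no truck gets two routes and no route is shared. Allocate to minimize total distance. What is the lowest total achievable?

Optimal: Car 27→Route 2 (94 km), Car 12→Route 1 (108 km), Car 85→Route 6 (91 km), Car 70→Route 3 (57 km) — total 94+108+91+57 = 350 km.
Column-greedy (each route in turn goes to its cheapest remaining truck) gives 466 km, worse by 116.
Next-best assignment: Car 27→Route 6, Car 12→Route 1, Car 85→Route 2, Car 70→Route 3 = 466 km.
No other one-to-one assignment undercuts 350 km.

Min total: 350 km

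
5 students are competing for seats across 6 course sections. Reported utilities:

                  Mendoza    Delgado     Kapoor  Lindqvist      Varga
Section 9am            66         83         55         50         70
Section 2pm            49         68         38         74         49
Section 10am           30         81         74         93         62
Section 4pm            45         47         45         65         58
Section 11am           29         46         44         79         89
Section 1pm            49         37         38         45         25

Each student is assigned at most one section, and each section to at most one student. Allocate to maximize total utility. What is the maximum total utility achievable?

Optimal: Mendoza→Section 1pm (49 points), Delgado→Section 9am (83 points), Kapoor→Section 10am (74 points), Lindqvist→Section 2pm (74 points), Varga→Section 11am (89 points) — total 49+83+74+74+89 = 369 points.
Row-greedy (each student in turn takes its best remaining section) gives 320 points, worse by 49.
No other one-to-one assignment exceeds 369 points.

Max total: 369 points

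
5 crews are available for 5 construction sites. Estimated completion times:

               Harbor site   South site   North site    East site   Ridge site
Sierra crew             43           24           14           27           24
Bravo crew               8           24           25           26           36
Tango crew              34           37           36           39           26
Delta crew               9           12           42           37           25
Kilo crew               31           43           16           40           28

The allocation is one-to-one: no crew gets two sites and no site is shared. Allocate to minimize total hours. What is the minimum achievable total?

Optimal: Sierra crew→East site (27 hours), Bravo crew→Harbor site (8 hours), Tango crew→Ridge site (26 hours), Delta crew→South site (12 hours), Kilo crew→North site (16 hours) — total 27+8+26+12+16 = 89 hours.
Column-greedy (each site in turn goes to its cheapest remaining crew) gives 101 hours, worse by 12.
Next-best assignment: Sierra crew→Ridge site, Bravo crew→Harbor site, Tango crew→East site, Delta crew→South site, Kilo crew→North site = 99 hours.
Every other assignment is strictly worse.

Min total: 89 hours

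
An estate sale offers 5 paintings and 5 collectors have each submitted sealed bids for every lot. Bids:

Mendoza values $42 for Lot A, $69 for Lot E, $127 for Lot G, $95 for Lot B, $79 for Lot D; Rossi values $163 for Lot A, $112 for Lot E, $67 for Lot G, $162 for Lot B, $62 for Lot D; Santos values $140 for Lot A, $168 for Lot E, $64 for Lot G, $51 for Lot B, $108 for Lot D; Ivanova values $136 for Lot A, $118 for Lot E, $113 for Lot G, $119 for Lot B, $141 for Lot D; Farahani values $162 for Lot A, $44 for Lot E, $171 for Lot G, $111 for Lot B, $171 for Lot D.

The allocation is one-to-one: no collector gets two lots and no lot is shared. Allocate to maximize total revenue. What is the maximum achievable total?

Max total: $764

This is a one-to-one assignment (maximum-weight bipartite matching).
Optimal: Mendoza→Lot G ($127), Rossi→Lot B ($162), Santos→Lot E ($168), Ivanova→Lot A ($136), Farahani→Lot D ($171) — total 127+162+168+136+171 = $764.
Column-greedy (each lot in turn goes to its best remaining collector) gives $700, worse by 64.
Next-best assignment: Mendoza→Lot G, Rossi→Lot B, Santos→Lot E, Ivanova→Lot D, Farahani→Lot A = $760.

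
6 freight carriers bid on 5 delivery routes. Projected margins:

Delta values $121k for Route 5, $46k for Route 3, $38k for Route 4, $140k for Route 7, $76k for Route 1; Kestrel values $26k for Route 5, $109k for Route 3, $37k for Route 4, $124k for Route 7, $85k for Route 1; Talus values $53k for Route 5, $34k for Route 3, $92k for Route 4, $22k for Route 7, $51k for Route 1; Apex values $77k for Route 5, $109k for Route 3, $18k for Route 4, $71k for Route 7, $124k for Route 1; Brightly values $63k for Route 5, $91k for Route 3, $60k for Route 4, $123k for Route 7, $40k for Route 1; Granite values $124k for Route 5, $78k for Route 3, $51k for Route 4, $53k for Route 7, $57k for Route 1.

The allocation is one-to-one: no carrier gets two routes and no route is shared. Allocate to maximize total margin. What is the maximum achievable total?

Maximum total: $589k

Optimal: Granite→Route 5 ($124k), Kestrel→Route 3 ($109k), Talus→Route 4 ($92k), Delta→Route 7 ($140k), Apex→Route 1 ($124k) — total 124+109+92+140+124 = $589k.
Next-best assignment: Granite→Route 5, Kestrel→Route 3, Talus→Route 4, Brightly→Route 7, Apex→Route 1 = $572k.
Swapping Apex↔Talus (Apex→Route 4 $18k, Talus→Route 1 $51k) loses 147.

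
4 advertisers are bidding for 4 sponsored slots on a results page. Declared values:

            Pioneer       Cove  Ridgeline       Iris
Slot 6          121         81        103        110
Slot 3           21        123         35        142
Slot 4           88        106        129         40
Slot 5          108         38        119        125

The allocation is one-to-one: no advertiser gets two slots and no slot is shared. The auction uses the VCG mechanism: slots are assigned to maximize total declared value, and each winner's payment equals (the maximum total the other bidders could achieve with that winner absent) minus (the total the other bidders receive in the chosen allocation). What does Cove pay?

Cove pays $17.

Efficient allocation: Pioneer→Slot 6 ($121), Cove→Slot 3 ($123), Ridgeline→Slot 4 ($129), Iris→Slot 5 ($125); total welfare W = $498.
Cove receives Slot 3 at value $123, so the others get W − 123 = $375.
Without Cove: best allocation of the remaining 3 bidders over all 4 slots is Pioneer→Slot 6 ($121), Ridgeline→Slot 4 ($129), Iris→Slot 3 ($142), total $392.
VCG payment = (others' best without Cove) − (others' welfare with Cove) = 392 − 375 = $17.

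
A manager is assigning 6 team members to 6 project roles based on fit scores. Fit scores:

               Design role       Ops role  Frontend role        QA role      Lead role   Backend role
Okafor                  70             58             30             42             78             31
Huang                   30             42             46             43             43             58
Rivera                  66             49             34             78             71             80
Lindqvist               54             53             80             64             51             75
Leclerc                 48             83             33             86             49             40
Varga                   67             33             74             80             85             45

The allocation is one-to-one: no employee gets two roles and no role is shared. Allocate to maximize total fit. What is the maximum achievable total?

Maximum total: 454 pts

This is a one-to-one assignment (maximum-weight bipartite matching).
Optimal: Okafor→Design role (70 pts), Huang→Backend role (58 pts), Rivera→QA role (78 pts), Lindqvist→Frontend role (80 pts), Leclerc→Ops role (83 pts), Varga→Lead role (85 pts) — total 70+58+78+80+83+85 = 454 pts.
Next-best assignment: Okafor→Lead role, Huang→Backend role, Rivera→Design role, Lindqvist→Frontend role, Leclerc→Ops role, Varga→QA role = 445 pts.
Swapping Lindqvist↔Huang (Lindqvist→Backend role 75 pts, Huang→Frontend role 46 pts) loses 17.
No other one-to-one assignment exceeds 454 pts.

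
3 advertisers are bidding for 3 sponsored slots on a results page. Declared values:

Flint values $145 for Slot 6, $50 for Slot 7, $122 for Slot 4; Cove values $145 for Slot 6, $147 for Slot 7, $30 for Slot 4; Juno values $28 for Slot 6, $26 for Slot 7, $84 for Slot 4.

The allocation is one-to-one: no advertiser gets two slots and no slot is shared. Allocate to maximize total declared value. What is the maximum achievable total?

Optimal: Flint→Slot 6 ($145), Cove→Slot 7 ($147), Juno→Slot 4 ($84) — total 145+147+84 = $376.
Swapping Flint↔Cove (Flint→Slot 7 $50, Cove→Slot 6 $145) loses 97.
Every other assignment is strictly worse.

Max total: $376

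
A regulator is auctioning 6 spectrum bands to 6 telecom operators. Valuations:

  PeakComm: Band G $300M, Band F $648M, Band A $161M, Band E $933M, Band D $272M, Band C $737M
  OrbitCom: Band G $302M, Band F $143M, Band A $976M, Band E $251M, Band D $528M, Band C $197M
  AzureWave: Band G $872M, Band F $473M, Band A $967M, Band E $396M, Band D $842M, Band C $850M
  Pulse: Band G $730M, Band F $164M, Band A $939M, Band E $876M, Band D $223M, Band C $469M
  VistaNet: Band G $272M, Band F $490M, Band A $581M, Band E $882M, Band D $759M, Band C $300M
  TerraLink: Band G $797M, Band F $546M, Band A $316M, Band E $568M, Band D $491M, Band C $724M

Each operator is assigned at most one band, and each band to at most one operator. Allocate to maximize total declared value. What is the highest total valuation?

Treat this as an assignment problem: match each operator to one band.
Optimal: PeakComm→Band F ($648M), OrbitCom→Band A ($976M), AzureWave→Band C ($850M), Pulse→Band E ($876M), VistaNet→Band D ($759M), TerraLink→Band G ($797M) — total 648+976+850+876+759+797 = $4906M.
Max-entry greedy (repeatedly take the single best remaining cell) gives $4428M, worse by 478.
No other one-to-one assignment exceeds $4906M.

Maximum total: $4906M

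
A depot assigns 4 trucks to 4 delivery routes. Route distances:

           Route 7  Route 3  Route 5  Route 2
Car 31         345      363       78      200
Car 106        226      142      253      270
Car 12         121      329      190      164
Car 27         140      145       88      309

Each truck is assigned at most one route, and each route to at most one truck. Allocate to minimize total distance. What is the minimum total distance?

Min total: 524 km

Optimal: Car 31→Route 5 (78 km), Car 106→Route 3 (142 km), Car 12→Route 2 (164 km), Car 27→Route 7 (140 km) — total 78+142+164+140 = 524 km.
Row-greedy (each truck in turn takes its cheapest remaining route) gives 650 km, worse by 126.
Next-best assignment: Car 31→Route 2, Car 106→Route 3, Car 12→Route 7, Car 27→Route 5 = 551 km.
Swapping Car 31↔Car 12 (Car 31→Route 2 200 km, Car 12→Route 5 190 km) adds 148.
No other one-to-one assignment undercuts 524 km.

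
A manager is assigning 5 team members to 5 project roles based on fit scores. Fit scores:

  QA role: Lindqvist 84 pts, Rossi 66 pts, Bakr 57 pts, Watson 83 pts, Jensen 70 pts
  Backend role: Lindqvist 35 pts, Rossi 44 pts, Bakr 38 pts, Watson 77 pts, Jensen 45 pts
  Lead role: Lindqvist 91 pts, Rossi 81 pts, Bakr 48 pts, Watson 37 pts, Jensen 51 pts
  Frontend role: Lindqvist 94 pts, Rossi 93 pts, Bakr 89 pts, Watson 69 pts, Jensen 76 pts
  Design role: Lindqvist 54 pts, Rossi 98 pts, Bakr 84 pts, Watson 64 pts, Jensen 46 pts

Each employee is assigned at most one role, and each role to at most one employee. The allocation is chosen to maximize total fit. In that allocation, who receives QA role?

Treat this as an assignment problem: match each employee to one role.
Optimal: Lindqvist→Lead role (91 pts), Rossi→Design role (98 pts), Bakr→Frontend role (89 pts), Watson→Backend role (77 pts), Jensen→QA role (70 pts) — total 91+98+89+77+70 = 425 pts.
Row-greedy (each employee in turn takes its best remaining role) gives 377 pts, worse by 48.
Jensen's own top role is Frontend role (76 pts), but forcing Jensen→Frontend role and reassigning the rest optimally gives only 402 pts — worse by 23.

Jensen receives QA role.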